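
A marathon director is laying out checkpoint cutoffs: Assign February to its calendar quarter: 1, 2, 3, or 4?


Month: February (month 2)
Q1: January-March (months 1-3)
Q2: April-June (months 4-6)
Q3: July-September (months 7-9)
Q4: October-December (months 10-12)
Month 2 falls in Q1

1


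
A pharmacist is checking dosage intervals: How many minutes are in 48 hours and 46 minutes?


Hours: 48
Extra minutes: 46
Minutes per hour: 60
Hours to minutes: 48 x 60 = 2880
Total: 2880 + 46 = 2926

2926


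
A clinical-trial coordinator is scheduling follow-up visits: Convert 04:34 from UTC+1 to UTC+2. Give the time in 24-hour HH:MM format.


Local time: 04:34 at UTC+1 (offset 1h)
Target zone: UTC+2 (offset 2h)
Difference: 2 - (1) = 1 hours
Calculation: 4 + (1) = 5
Result: 05:34

05:34


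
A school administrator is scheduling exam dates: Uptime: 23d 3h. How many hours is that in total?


Days: 23
Extra hours: 3
Hours per day: 24
Days to hours: 23 x 24 = 552
Total: 552 + 3 = 555

555


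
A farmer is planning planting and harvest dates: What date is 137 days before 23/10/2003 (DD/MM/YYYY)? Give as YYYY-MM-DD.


Start: 2003-10-23
Subtracting 137 days
Days already passed in October: 23
After going back through October: 114 more days to subtract
September 2003: 30 days, 84 remaining
August 2003: 31 days, 53 remaining
July 2003: 31 days, 22 remaining
June 2003 has 30 days, need 22
Result: 2003-06-08

2003-06-08


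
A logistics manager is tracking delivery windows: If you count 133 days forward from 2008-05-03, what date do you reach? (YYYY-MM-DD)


Start: 2008-05-03
Adding 133 days
Days remaining in May: 28
After May: 105 days still to add
June 2008: 30 days, 75 remaining
July 2008: 31 days, 44 remaining
August 2008: 31 days, 13 remaining
September 2008 has 30 days, need 13
Result: 2008-09-13

2008-09-13


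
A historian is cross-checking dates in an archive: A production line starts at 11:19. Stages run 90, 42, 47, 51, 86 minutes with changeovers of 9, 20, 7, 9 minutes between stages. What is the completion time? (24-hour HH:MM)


Start: 11:19 = 679 min from midnight
  after task 1 (90 min): 12:49
  after break (9 min): 12:58
  after task 2 (42 min): 13:40
  after break (20 min): 14:00
  after task 3 (47 min): 14:47
  after break (7 min): 14:54
  after task 4 (51 min): 15:45
  after break (9 min): 15:54
  after task 5 (86 min): 17:20
Total elapsed: 361 minutes
End time: 17:20

17:20


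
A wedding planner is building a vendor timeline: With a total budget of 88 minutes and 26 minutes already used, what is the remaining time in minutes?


Total budget: 88 minutes
Time used: 26 minutes
Remaining: 88 - 26 = 62 minutes
Percent used: 29.5%
Percent remaining: 70.5%

62


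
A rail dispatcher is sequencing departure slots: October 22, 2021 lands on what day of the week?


Date: 2021-10-22
January 1, 2021 is a Friday
Day of year: 295
Offset from Jan 1: 294 days
294 mod 7 = 0
Result: Friday

Friday


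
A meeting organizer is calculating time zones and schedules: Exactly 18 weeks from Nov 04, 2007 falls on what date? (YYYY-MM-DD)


Start: 2007-11-04
Weeks to add: 18
Convert to days: 18 x 7 = 126 days
Add 126 days to 2007-11-04
Result: 2008-03-09

2008-03-09


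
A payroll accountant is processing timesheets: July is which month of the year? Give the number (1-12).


Calendar month order:
6. June
7. July <--
8. August
July is month number 7

7


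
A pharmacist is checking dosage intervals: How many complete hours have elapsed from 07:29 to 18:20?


Start: 07:29
End: 18:20
Hour difference: 18 - 7 = 11 hours
Minute difference: 20 - 29 = -9 minutes
Total minutes: 651
Complete hours: 651 / 60 = 10 (remainder 51)

10


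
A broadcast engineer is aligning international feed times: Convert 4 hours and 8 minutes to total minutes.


Hours: 4
Minutes: 8
Convert hours to minutes: 4 x 60 = 240
Add remaining minutes: 240 + 8 = 248

248


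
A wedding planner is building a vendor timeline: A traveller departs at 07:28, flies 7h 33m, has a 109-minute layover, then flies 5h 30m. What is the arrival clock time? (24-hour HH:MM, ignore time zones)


Depart: 07:28
Leg 1: +453 min -> 15:01
Layover: +109 min -> 16:50
Leg 2: +330 min -> 22:20
Total travel: 892 minutes = 14h 52m
Arrival: 22:20

22:20


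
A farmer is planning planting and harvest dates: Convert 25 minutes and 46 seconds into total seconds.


Minutes: 25
Seconds: 46
Convert minutes to seconds: 25 x 60 = 1500
Add remaining seconds: 1500 + 46 = 1546

1546


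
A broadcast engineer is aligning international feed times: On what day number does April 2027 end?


Month: April
Year: 2027
April is a 30-day month
Total: 30 days

30


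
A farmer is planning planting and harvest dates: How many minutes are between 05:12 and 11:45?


Start time: 05:12 = 312 minutes from midnight
End time: 11:45 = 705 minutes from midnight
Difference: 705 - 312 = 393 minutes
That is 6 hours and 33 minutes

393


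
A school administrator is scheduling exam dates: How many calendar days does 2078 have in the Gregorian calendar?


Year: 2078
Check leap year rules:
Divisible by 4? No
2078 is not a leap year
Days: 365

365


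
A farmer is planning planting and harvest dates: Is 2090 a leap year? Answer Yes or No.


Year: 2090
Divisible by 4? 2090 / 4 = 522.5 -> No
Not divisible by 4, so NOT a leap year

No


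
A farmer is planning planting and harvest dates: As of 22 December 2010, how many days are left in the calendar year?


Start: December 22, 2010
End: December 31, 2010
Days left in December: 9
Total: 9 days

9


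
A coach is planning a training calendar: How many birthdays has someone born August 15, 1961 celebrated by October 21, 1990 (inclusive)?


Birth: 1961-08-15
Reference: 1990-10-21
Year difference: 1990 - 1961 = 29
Has birthday (08-15) occurred by 10-21? Yes
Age in full years: 29

29


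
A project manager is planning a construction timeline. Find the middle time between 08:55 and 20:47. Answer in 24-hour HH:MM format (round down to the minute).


Start time: 08:55 = 535 minutes from midnight
End time: 20:47 = 1247 minutes from midnight
Sum: 535 + 1247 = 1782
Midpoint: 1782 / 2 = 891 minutes
Convert: 891 / 60 = 14 hours, 51 minutes
Result: 14:51

14:51


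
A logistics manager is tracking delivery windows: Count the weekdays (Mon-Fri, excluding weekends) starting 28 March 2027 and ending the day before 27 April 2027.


Start: 2027-03-28 (Sunday)
End (exclusive): 2027-04-27 (Tuesday)
Total calendar days: 30
Full weeks: 30 // 7 = 4 -> 20 weekdays
Remaining 2 days starting on Sunday:
  Sun(-), Mon(w) -> 1 weekdays
Total business days: 20 + 1 = 21

21


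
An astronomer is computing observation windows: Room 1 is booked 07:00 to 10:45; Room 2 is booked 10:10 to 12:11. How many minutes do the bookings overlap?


Interval A: [420, 645] minutes from midnight
Interval B: [610, 731] minutes from midnight
Overlap start = max(420, 610) = 610
Overlap end = min(645, 731) = 645
Overlap = 645 - 610 = 35 minutes

35


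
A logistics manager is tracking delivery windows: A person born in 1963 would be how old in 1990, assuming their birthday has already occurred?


Birth year: 1963
Current year: 1990
Age = current year - birth year
Age = 1990 - 1963 = 27

27


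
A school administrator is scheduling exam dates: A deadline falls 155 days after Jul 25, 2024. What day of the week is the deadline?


Start: 2024-07-25 (Thursday)
Step 1 - find target date: add 155 days
  2024-07-25 + 155 days = 2024-12-27
Step 2 - day of week:
  155 mod 7 = 1
  Thursday + 1 days -> Friday
Result: Friday (2024-12-27)

Friday


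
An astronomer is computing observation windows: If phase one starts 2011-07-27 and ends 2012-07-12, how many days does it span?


Start date: 2011-07-27
End date: 2012-07-12
Jul 2011: +5 days
Aug 2011: +31 days
Sep 2011: +30 days
... (10 more months)
Total: 351 days

351


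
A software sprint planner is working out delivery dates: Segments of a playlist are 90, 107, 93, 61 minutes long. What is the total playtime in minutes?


Durations: 90, 107, 93, 61
Running sum: 90
+ 107 = 197
+ 93 = 290
+ 61 = 351
Total duration: 351 minutes
That is 5 hours and 51 minutes

351


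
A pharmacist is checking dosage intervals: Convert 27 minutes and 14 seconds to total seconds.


Minutes: 27
Extra seconds: 14
Seconds per minute: 60
Minutes to seconds: 27 x 60 = 1620
Total: 1620 + 14 = 1634

1634


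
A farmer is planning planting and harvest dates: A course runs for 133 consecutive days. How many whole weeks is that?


Total days: 133
Days per week: 7
Division: 133 / 7 = 19 remainder 0
Complete weeks: 19
Remaining days: 0

19


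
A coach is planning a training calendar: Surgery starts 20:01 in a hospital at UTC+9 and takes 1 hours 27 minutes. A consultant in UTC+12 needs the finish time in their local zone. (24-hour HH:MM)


Start: 20:01 in UTC+9
Step 1 - add duration:
  minutes: 1 + 27 = 28
  hours: 20 + 1 + 0 = 21
  end in UTC+9: 21:28
Step 2 - convert UTC+9 -> UTC+12:
  offset difference: 12 - (9) = 3 hours
  21 + (3) = 24 -> mod 24 = 0
Result: 00:28 in UTC+12

00:28


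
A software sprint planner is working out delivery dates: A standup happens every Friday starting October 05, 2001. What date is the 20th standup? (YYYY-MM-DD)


First occurrence: 2001-10-05 (occurrence 1)
Each occurrence is 7 days after the previous.
Occurrence 20 is 19 weeks after the first.
19 weeks = 133 days
2001-10-05 + 133 days = 2002-02-15

2002-02-15


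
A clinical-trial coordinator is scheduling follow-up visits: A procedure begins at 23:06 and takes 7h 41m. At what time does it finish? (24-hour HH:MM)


Start time: 23:06
Adding: 7 hours 41 minutes
Minutes: 6 + 41 = 47
Hours: 23 + 7 + 0 = 30
Hour wraparound: 30 mod 24 = 6
Result: 06:47

06:47


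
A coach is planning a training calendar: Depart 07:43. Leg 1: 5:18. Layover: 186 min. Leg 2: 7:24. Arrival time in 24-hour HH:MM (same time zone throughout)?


Depart: 07:43
Leg 1: +318 min -> 13:01
Layover: +186 min -> 16:07
Leg 2: +444 min -> 23:31
Total travel: 948 minutes = 15h 48m
Arrival: 23:31

23:31


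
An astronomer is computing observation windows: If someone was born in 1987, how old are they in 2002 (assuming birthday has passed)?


Birth year: 1987
Current year: 2002
Age = current year - birth year
Age = 2002 - 1987 = 15

15


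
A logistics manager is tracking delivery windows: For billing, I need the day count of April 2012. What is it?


Month: April
Year: 2012
April is a 30-day month
Total: 30 days

30


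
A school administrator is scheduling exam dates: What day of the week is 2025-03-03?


Date: 2025-03-03
January 1, 2025 is a Wednesday
Day of year: 62
Offset from Jan 1: 61 days
61 mod 7 = 5
Result: Monday

Monday


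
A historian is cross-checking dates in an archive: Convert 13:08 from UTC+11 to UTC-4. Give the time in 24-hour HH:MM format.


Local time: 13:08 at UTC+11 (offset 11h)
Target zone: UTC-4 (offset -4h)
Difference: -4 - (11) = -15 hours
Calculation: 13 + (-15) = -2
Wraparound: (-2) mod 24 = 22
Result: 22:08

22:08


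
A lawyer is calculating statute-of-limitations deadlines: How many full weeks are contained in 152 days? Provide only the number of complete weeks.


Total days: 152
Days per week: 7
Division: 152 / 7 = 21 remainder 5
Complete weeks: 21
Remaining days: 5

21


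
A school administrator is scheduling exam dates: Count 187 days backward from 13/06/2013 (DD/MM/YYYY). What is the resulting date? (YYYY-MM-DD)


Start: 2013-06-13
Subtracting 187 days
Days already passed in June: 13
After going back through June: 174 more days to subtract
May 2013: 31 days, 143 remaining
April 2013: 30 days, 113 remaining
March 2013: 31 days, 82 remaining
February 2013: 28 days, 54 remaining
Result: 2012-12-08

2012-12-08


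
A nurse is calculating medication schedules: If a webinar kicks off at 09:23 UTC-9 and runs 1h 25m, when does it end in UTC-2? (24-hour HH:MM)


Start: 09:23 in UTC-9
Step 1 - add duration:
  minutes: 23 + 25 = 48
  hours: 9 + 1 + 0 = 10
  end in UTC-9: 10:48
Step 2 - convert UTC-9 -> UTC-2:
  offset difference: -2 - (-9) = 7 hours
  10 + (7) = 17 -> mod 24 = 17
Result: 17:48 in UTC-2

17:48


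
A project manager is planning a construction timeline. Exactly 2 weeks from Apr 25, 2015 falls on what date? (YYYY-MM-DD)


Start: 2015-04-25
Weeks to add: 2
Convert to days: 2 x 7 = 14 days
Add 14 days to 2015-04-25
Result: 2015-05-09

2015-05-09


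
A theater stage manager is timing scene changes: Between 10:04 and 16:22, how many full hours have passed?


Start: 10:04
End: 16:22
Hour difference: 16 - 10 = 6 hours
Minute difference: 22 - 4 = 18 minutes
Total minutes: 378
Complete hours: 378 / 60 = 6 (remainder 18)

6


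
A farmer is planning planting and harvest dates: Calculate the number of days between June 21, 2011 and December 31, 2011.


Start: June 21, 2011
End: December 31, 2011
Days left in June: 9
July: 31
August: 31
September: 30
October: 31
... plus remaining months
Sum of remaining months: 184
Total: 9 + 184 = 193

193


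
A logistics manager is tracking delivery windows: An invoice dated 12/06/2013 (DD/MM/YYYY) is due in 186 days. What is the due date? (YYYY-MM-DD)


Start: 2013-06-12
Adding 186 days
Days remaining in June: 18
After June: 168 days still to add
July 2013: 31 days, 137 remaining
August 2013: 31 days, 106 remaining
September 2013: 30 days, 76 remaining
October 2013: 31 days, 45 remaining
Result: 2013-12-15

2013-12-15


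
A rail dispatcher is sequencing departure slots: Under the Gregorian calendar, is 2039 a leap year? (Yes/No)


Year: 2039
Divisible by 4? 2039 / 4 = 509.75 -> No
Not divisible by 4, so NOT a leap year

No


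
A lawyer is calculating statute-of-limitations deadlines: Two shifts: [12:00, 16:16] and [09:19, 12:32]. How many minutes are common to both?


Interval A: [720, 976] minutes from midnight
Interval B: [559, 752] minutes from midnight
Overlap start = max(720, 559) = 720
Overlap end = min(976, 752) = 752
Overlap = 752 - 720 = 32 minutes

32


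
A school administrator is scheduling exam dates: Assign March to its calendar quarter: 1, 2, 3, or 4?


Month: March (month 3)
Q1: January-March (months 1-3)
Q2: April-June (months 4-6)
Q3: July-September (months 7-9)
Q4: October-December (months 10-12)
Month 3 falls in Q1

1


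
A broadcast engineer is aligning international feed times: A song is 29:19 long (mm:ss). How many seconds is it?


Minutes: 29
Extra seconds: 19
Seconds per minute: 60
Minutes to seconds: 29 x 60 = 1740
Total: 1740 + 19 = 1759

1759


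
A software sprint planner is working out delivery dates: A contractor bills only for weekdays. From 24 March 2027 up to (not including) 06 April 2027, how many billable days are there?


Start: 2027-03-24 (Wednesday)
End (exclusive): 2027-04-06 (Tuesday)
Total calendar days: 13
Full weeks: 13 // 7 = 1 -> 5 weekdays
Remaining 6 days starting on Wednesday:
  Wed(w), Thu(w), Fri(w), Sat(-), Sun(-), Mon(w) -> 4 weekdays
Total business days: 5 + 4 = 9

9


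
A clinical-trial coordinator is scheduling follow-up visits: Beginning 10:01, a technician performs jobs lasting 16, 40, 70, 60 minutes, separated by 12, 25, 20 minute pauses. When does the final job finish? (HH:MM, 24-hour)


Start: 10:01 = 601 min from midnight
  after task 1 (16 min): 10:17
  after break (12 min): 10:29
  after task 2 (40 min): 11:09
  after break (25 min): 11:34
  after task 3 (70 min): 12:44
  after break (20 min): 13:04
  after task 4 (60 min): 14:04
Total elapsed: 243 minutes
End time: 14:04

14:04


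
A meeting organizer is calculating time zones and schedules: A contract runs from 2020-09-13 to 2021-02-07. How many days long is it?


Start date: 2020-09-13
End date: 2021-02-07
Sep 2020: +18 days
Oct 2020: +31 days
Nov 2020: +30 days
... (3 more months)
Total: 147 days

147


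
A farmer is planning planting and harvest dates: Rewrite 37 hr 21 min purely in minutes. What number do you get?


Hours: 37
Extra minutes: 21
Minutes per hour: 60
Hours to minutes: 37 x 60 = 2220
Total: 2220 + 21 = 2241

2241


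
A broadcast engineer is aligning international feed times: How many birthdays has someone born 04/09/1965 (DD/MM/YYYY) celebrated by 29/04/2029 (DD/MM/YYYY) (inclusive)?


Birth: 1965-09-04
Reference: 2029-04-29
Year difference: 2029 - 1965 = 64
Has birthday (09-04) occurred by 04-29? No
Birthday not yet reached this year -> subtract 1
Age in full years: 63

63


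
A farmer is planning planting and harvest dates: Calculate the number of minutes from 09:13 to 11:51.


Start time: 09:13 = 553 minutes from midnight
End time: 11:51 = 711 minutes from midnight
Difference: 711 - 553 = 158 minutes
That is 2 hours and 38 minutes

158


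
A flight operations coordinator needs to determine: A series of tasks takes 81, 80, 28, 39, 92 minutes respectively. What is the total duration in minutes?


Durations: 81, 80, 28, 39, 92
Running sum: 81
+ 80 = 161
+ 28 = 189
+ 39 = 228
+ 92 = 320
Total duration: 320 minutes
That is 5 hours and 20 minutes

320


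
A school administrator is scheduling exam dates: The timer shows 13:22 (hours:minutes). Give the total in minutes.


Hours: 13
Minutes: 22
Convert hours to minutes: 13 x 60 = 780
Add remaining minutes: 780 + 22 = 802

802


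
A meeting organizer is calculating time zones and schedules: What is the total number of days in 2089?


Year: 2089
Check leap year rules:
Divisible by 4? No
2089 is not a leap year
Days: 365

365


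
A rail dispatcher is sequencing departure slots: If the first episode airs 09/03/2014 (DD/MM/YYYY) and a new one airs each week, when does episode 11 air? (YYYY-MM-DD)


First occurrence: 2014-03-09 (occurrence 1)
Each occurrence is 7 days after the previous.
Occurrence 11 is 10 weeks after the first.
10 weeks = 70 days
2014-03-09 + 70 days = 2014-05-18

2014-05-18


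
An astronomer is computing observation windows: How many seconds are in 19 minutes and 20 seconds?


Minutes: 19
Seconds: 20
Convert minutes to seconds: 19 x 60 = 1140
Add remaining seconds: 1140 + 20 = 1160

1160


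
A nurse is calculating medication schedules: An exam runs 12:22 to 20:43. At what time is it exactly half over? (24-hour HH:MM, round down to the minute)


Start time: 12:22 = 742 minutes from midnight
End time: 20:43 = 1243 minutes from midnight
Sum: 742 + 1243 = 1985
Midpoint: 1985 / 2 = 992 minutes
Convert: 992 / 60 = 16 hours, 32 minutes
Result: 16:32

16:32


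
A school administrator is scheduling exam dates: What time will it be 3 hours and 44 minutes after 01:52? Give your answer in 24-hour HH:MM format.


Start time: 01:52
Adding: 3 hours 44 minutes
Minutes: 52 + 44 = 96
Minute overflow: 96 >= 60, so carry 1 hour, minutes = 36
Hours: 1 + 3 + 1 = 5
Result: 05:36

05:36


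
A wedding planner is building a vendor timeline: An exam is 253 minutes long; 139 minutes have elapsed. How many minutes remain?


Total budget: 253 minutes
Time used: 139 minutes
Remaining: 253 - 139 = 114 minutes
Percent used: 54.9%
Percent remaining: 45.1%

114


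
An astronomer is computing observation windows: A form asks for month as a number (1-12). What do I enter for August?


Calendar month order:
7. July
8. August <--
9. September
August is month number 8

8


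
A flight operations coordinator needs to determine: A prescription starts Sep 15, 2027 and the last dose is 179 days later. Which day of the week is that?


Start: 2027-09-15 (Wednesday)
Step 1 - find target date: add 179 days
  2027-09-15 + 179 days = 2028-03-12
Step 2 - day of week:
  179 mod 7 = 4
  Wednesday + 4 days -> Sunday
Result: Sunday (2028-03-12)

Sunday


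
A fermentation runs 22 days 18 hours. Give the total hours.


Days: 22
Extra hours: 18
Hours per day: 24
Days to hours: 22 x 24 = 528
Total: 528 + 18 = 546

546


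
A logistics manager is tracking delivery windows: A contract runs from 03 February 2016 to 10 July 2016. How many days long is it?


Start date: 2016-02-03
End date: 2016-07-10
Feb 2016: +27 days
Mar 2016: +31 days
Apr 2016: +30 days
... (3 more months)
Total: 158 days

158


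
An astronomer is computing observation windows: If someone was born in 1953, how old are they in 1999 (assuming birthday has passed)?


Birth year: 1953
Current year: 1999
Age = current year - birth year
Age = 1999 - 1953 = 46

46


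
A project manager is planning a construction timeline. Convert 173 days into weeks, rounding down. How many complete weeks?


Total days: 173
Days per week: 7
Division: 173 / 7 = 24 remainder 5
Complete weeks: 24
Remaining days: 5

24


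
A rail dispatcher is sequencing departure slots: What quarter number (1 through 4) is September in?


Month: September (month 9)
Q1: January-March (months 1-3)
Q2: April-June (months 4-6)
Q3: July-September (months 7-9)
Q4: October-December (months 10-12)
Month 9 falls in Q3

3


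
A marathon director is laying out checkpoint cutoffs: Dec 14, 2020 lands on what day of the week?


Date: 2020-12-14
January 1, 2020 is a Wednesday
Day of year: 349
Offset from Jan 1: 348 days
348 mod 7 = 5
Result: Monday

Monday


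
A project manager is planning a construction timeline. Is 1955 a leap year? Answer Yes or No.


Year: 1955
Divisible by 4? 1955 / 4 = 488.75 -> No
Not divisible by 4, so NOT a leap year

No


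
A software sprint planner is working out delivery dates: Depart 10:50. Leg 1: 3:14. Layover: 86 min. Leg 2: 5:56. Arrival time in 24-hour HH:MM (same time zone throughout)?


Depart: 10:50
Leg 1: +194 min -> 14:04
Layover: +86 min -> 15:30
Leg 2: +356 min -> 21:26
Total travel: 636 minutes = 10h 36m
Arrival: 21:26

21:26


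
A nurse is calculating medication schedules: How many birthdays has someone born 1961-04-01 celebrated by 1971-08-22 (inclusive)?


Birth: 1961-04-01
Reference: 1971-08-22
Year difference: 1971 - 1961 = 10
Has birthday (04-01) occurred by 08-22? Yes
Age in full years: 10

10


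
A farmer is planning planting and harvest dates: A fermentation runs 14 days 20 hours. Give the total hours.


Days: 14
Extra hours: 20
Hours per day: 24
Days to hours: 14 x 24 = 336
Total: 336 + 20 = 356

356


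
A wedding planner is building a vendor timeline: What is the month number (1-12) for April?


Calendar month order:
3. March
4. April <--
5. May
April is month number 4

4


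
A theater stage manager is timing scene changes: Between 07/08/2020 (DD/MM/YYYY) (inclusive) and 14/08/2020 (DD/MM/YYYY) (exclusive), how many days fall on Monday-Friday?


Start: 2020-08-07 (Friday)
End (exclusive): 2020-08-14 (Friday)
Total calendar days: 7
Full weeks: 7 // 7 = 1 -> 5 weekdays
Remaining 0 days starting on Friday:
Total business days: 5 + 0 = 5

5


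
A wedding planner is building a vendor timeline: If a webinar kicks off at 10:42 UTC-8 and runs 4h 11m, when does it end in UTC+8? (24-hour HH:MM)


Start: 10:42 in UTC-8
Step 1 - add duration:
  minutes: 42 + 11 = 53
  hours: 10 + 4 + 0 = 14
  end in UTC-8: 14:53
Step 2 - convert UTC-8 -> UTC+8:
  offset difference: 8 - (-8) = 16 hours
  14 + (16) = 30 -> mod 24 = 6
Result: 06:53 in UTC+8

06:53


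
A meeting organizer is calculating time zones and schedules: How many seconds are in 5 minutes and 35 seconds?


Minutes: 5
Extra seconds: 35
Seconds per minute: 60
Minutes to seconds: 5 x 60 = 300
Total: 300 + 35 = 335

335


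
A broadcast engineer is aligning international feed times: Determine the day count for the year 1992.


Year: 1992
Check leap year rules:
Divisible by 4? Yes
Divisible by 100? No
1992 is a leap year
Days: 366

366


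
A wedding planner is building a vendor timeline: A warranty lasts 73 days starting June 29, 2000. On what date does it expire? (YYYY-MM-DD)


Start: 2000-06-29
Adding 73 days
Days remaining in June: 1
After June: 72 days still to add
July 2000: 31 days, 41 remaining
August 2000: 31 days, 10 remaining
September 2000 has 30 days, need 10
Result: 2000-09-10

2000-09-10


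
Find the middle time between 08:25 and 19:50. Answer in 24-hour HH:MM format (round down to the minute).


Start time: 08:25 = 505 minutes from midnight
End time: 19:50 = 1190 minutes from midnight
Sum: 505 + 1190 = 1695
Midpoint: 1695 / 2 = 847 minutes
Convert: 847 / 60 = 14 hours, 7 minutes
Result: 14:07

14:07


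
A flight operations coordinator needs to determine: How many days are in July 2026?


Month: July
Year: 2026
July is a 31-day month
Total: 31 days

31


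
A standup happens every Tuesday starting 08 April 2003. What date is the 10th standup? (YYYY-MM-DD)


First occurrence: 2003-04-08 (occurrence 1)
Each occurrence is 7 days after the previous.
Occurrence 10 is 9 weeks after the first.
9 weeks = 63 days
2003-04-08 + 63 days = 2003-06-10

2003-06-10


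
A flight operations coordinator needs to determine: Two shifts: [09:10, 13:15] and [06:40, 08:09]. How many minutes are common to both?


Interval A: [550, 795] minutes from midnight
Interval B: [400, 489] minutes from midnight
Overlap start = max(550, 400) = 550
Overlap end = min(795, 489) = 489
End <= start, so the intervals do not overlap: 0 minutes

0


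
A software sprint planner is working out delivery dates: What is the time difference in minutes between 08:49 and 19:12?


Start time: 08:49 = 529 minutes from midnight
End time: 19:12 = 1152 minutes from midnight
Difference: 1152 - 529 = 623 minutes
That is 10 hours and 23 minutes

623


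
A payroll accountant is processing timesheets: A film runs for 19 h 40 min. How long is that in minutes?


Hours: 19
Minutes: 40
Convert hours to minutes: 19 x 60 = 1140
Add remaining minutes: 1140 + 40 = 1180

1180


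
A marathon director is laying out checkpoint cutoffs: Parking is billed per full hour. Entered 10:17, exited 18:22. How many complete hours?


Start: 10:17
End: 18:22
Hour difference: 18 - 10 = 8 hours
Minute difference: 22 - 17 = 5 minutes
Total minutes: 485
Complete hours: 485 / 60 = 8 (remainder 5)

8


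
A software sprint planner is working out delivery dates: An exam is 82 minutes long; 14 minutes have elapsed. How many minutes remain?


Total budget: 82 minutes
Time used: 14 minutes
Remaining: 82 - 14 = 68 minutes
Percent used: 17.1%
Percent remaining: 82.9%

68


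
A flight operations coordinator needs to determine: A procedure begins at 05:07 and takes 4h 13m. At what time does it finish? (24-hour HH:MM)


Start time: 05:07
Adding: 4 hours 13 minutes
Minutes: 7 + 13 = 20
Hours: 5 + 4 + 0 = 9
Result: 09:20

09:20


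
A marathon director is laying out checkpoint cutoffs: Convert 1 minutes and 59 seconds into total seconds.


Minutes: 1
Seconds: 59
Convert minutes to seconds: 1 x 60 = 60
Add remaining seconds: 60 + 59 = 119

119


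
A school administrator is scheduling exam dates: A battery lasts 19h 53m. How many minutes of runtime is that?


Hours: 19
Extra minutes: 53
Minutes per hour: 60
Hours to minutes: 19 x 60 = 1140
Total: 1140 + 53 = 1193

1193


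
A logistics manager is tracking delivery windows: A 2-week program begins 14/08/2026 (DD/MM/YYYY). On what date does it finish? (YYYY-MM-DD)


Start: 2026-08-14
Weeks to add: 2
Convert to days: 2 x 7 = 14 days
Add 14 days to 2026-08-14
Result: 2026-08-28

2026-08-28


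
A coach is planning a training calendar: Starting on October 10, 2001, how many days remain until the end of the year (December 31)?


Start: October 10, 2001
End: December 31, 2001
Days left in October: 21
November: 30
December: 31
Sum of remaining months: 61
Total: 21 + 61 = 82

82


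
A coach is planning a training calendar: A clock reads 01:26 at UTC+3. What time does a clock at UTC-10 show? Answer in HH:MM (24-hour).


Local time: 01:26 at UTC+3 (offset 3h)
Target zone: UTC-10 (offset -10h)
Difference: -10 - (3) = -13 hours
Calculation: 1 + (-13) = -12
Wraparound: (-12) mod 24 = 12
Result: 12:26

12:26


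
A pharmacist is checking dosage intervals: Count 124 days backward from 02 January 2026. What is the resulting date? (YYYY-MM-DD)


Start: 2026-01-02
Subtracting 124 days
Days already passed in January: 2
After going back through January: 122 more days to subtract
December 2025: 31 days, 91 remaining
November 2025: 30 days, 61 remaining
October 2025: 31 days, 30 remaining
September 2025 has 30 days, need 30
Result: 2025-08-31

2025-08-31


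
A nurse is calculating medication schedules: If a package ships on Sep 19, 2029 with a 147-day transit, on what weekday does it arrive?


Start: 2029-09-19 (Wednesday)
Step 1 - find target date: add 147 days
  2029-09-19 + 147 days = 2030-02-13
Step 2 - day of week:
  147 mod 7 = 0
  Wednesday + 0 days -> Wednesday
Result: Wednesday (2030-02-13)

Wednesday


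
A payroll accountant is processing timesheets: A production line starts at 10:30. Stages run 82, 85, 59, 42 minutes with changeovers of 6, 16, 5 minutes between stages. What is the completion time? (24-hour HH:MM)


Start: 10:30 = 630 min from midnight
  after task 1 (82 min): 11:52
  after break (6 min): 11:58
  after task 2 (85 min): 13:23
  after break (16 min): 13:39
  after task 3 (59 min): 14:38
  after break (5 min): 14:43
  after task 4 (42 min): 15:25
Total elapsed: 295 minutes
End time: 15:25

15:25


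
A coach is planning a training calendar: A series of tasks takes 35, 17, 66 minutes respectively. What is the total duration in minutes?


Durations: 35, 17, 66
Running sum: 35
+ 17 = 52
+ 66 = 118
Total duration: 118 minutes
That is 1 hours and 58 minutes

118


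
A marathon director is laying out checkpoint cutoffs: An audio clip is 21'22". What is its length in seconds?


Minutes: 21
Seconds: 22
Convert minutes to seconds: 21 x 60 = 1260
Add remaining seconds: 1260 + 22 = 1282

1282


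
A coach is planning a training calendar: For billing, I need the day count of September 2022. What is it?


Month: September
Year: 2022
September is a 30-day month
Total: 30 days

30


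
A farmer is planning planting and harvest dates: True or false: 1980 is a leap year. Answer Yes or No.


Year: 1980
Divisible by 4? 1980 / 4 = 495.0 -> Yes
Divisible by 100? 1980 / 100 = 19.8 -> No
Divisible by 4 but not 100, so it IS a leap year

Yes


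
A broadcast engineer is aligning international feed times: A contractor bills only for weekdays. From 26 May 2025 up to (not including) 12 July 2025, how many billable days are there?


Start: 2025-05-26 (Monday)
End (exclusive): 2025-07-12 (Saturday)
Total calendar days: 47
Full weeks: 47 // 7 = 6 -> 30 weekdays
Remaining 5 days starting on Monday:
  Mon(w), Tue(w), Wed(w), Thu(w), Fri(w) -> 5 weekdays
Total business days: 30 + 5 = 35

35


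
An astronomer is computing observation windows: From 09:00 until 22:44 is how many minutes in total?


Start time: 09:00 = 540 minutes from midnight
End time: 22:44 = 1364 minutes from midnight
Difference: 1364 - 540 = 824 minutes
That is 13 hours and 44 minutes

824


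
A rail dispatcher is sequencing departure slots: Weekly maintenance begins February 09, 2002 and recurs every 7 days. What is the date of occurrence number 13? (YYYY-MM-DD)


First occurrence: 2002-02-09 (occurrence 1)
Each occurrence is 7 days after the previous.
Occurrence 13 is 12 weeks after the first.
12 weeks = 84 days
2002-02-09 + 84 days = 2002-05-04

2002-05-04


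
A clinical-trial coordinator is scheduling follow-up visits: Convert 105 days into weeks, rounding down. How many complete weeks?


Total days: 105
Days per week: 7
Division: 105 / 7 = 15 remainder 0
Complete weeks: 15
Remaining days: 0

15


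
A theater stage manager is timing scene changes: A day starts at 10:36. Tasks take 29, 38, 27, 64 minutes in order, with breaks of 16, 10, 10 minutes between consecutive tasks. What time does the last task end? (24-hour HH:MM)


Start: 10:36 = 636 min from midnight
  after task 1 (29 min): 11:05
  after break (16 min): 11:21
  after task 2 (38 min): 11:59
  after break (10 min): 12:09
  after task 3 (27 min): 12:36
  after break (10 min): 12:46
  after task 4 (64 min): 13:50
Total elapsed: 194 minutes
End time: 13:50

13:50


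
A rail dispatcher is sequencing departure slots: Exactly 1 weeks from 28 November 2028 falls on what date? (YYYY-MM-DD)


Start: 2028-11-28
Weeks to add: 1
Convert to days: 1 x 7 = 7 days
Add 7 days to 2028-11-28
Result: 2028-12-05

2028-12-05


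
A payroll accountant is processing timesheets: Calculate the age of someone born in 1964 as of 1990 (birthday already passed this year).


Birth year: 1964
Current year: 1990
Age = current year - birth year
Age = 1990 - 1964 = 26

26


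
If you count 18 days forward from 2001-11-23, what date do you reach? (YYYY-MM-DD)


Start: 2001-11-23
Adding 18 days
Days remaining in November: 7
After November: 11 days still to add
December 2001 has 31 days, need 11
Result: 2001-12-11

2001-12-11


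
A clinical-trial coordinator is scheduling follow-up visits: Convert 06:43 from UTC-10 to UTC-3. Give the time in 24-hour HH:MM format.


Local time: 06:43 at UTC-10 (offset -10h)
Target zone: UTC-3 (offset -3h)
Difference: -3 - (-10) = 7 hours
Calculation: 6 + (7) = 13
Result: 13:43

13:43


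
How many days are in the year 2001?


Year: 2001
Check leap year rules:
Divisible by 4? No
2001 is not a leap year
Days: 365

365


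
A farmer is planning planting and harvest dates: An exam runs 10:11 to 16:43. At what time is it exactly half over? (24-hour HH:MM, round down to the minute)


Start time: 10:11 = 611 minutes from midnight
End time: 16:43 = 1003 minutes from midnight
Sum: 611 + 1003 = 1614
Midpoint: 1614 / 2 = 807 minutes
Convert: 807 / 60 = 13 hours, 27 minutes
Result: 13:27

13:27


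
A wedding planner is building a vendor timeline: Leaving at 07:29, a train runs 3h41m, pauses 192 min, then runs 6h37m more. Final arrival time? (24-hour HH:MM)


Depart: 07:29
Leg 1: +221 min -> 11:10
Layover: +192 min -> 14:22
Leg 2: +397 min -> 20:59
Total travel: 810 minutes = 13h 30m
Arrival: 20:59

20:59


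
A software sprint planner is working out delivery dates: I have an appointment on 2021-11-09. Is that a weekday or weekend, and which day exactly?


Date: 2021-11-09
January 1, 2021 is a Friday
Day of year: 313
Offset from Jan 1: 312 days
312 mod 7 = 4
Result: Tuesday

Tuesday


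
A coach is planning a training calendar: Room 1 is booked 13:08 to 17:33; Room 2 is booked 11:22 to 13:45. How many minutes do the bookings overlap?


Interval A: [788, 1053] minutes from midnight
Interval B: [682, 825] minutes from midnight
Overlap start = max(788, 682) = 788
Overlap end = min(1053, 825) = 825
Overlap = 825 - 788 = 37 minutes

37


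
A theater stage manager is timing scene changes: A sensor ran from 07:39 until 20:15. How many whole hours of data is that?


Start: 07:39
End: 20:15
Hour difference: 20 - 7 = 13 hours
Minute difference: 15 - 39 = -24 minutes
Total minutes: 756
Complete hours: 756 / 60 = 12 (remainder 36)

12


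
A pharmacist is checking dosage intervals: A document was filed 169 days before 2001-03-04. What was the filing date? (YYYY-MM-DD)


Start: 2001-03-04
Subtracting 169 days
Days already passed in March: 4
After going back through March: 165 more days to subtract
February 2001: 28 days, 137 remaining
January 2001: 31 days, 106 remaining
December 2000: 31 days, 75 remaining
November 2000: 30 days, 45 remaining
Result: 2000-09-16

2000-09-16


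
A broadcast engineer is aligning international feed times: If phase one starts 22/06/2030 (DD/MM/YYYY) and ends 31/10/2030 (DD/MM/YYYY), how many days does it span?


Start date: 2030-06-22
End date: 2030-10-31
Jun 2030: +9 days
Jul 2030: +31 days
Aug 2030: +31 days
Sep 2030: +30 days
Oct 2030: +30 days
Total: 131 days

131


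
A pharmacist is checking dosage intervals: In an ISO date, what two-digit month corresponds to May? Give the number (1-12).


Calendar month order:
4. April
5. May <--
6. June
May is month number 5

5


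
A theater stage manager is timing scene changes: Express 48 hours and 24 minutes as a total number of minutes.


Hours: 48
Extra minutes: 24
Minutes per hour: 60
Hours to minutes: 48 x 60 = 2880
Total: 2880 + 24 = 2904

2904


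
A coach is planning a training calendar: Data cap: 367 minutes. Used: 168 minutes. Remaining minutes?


Total budget: 367 minutes
Time used: 168 minutes
Remaining: 367 - 168 = 199 minutes
Percent used: 45.8%
Percent remaining: 54.2%

199


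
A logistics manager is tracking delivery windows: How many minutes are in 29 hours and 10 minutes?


Hours: 29
Minutes: 10
Convert hours to minutes: 29 x 60 = 1740
Add remaining minutes: 1740 + 10 = 1750

1750


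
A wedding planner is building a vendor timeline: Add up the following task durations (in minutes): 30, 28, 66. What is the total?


Durations: 30, 28, 66
Running sum: 30
+ 28 = 58
+ 66 = 124
Total duration: 124 minutes
That is 2 hours and 4 minutes

124


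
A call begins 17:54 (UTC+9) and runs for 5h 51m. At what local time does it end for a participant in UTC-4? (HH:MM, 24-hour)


Start: 17:54 in UTC+9
Step 1 - add duration:
  minutes: 54 + 51 = 105 (carry 1h)
  hours: 17 + 5 + 1 = 23
  end in UTC+9: 23:45
Step 2 - convert UTC+9 -> UTC-4:
  offset difference: -4 - (9) = -13 hours
  23 + (-13) = 10 -> mod 24 = 10
Result: 10:45 in UTC-4

10:45


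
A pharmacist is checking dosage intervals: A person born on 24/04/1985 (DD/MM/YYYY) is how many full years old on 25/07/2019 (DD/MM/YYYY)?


Birth: 1985-04-24
Reference: 2019-07-25
Year difference: 2019 - 1985 = 34
Has birthday (04-24) occurred by 07-25? Yes
Age in full years: 34

34


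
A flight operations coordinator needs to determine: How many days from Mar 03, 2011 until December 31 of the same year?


Start: March 03, 2011
End: December 31, 2011
Days left in March: 28
April: 30
May: 31
June: 30
July: 31
... plus remaining months
Sum of remaining months: 275
Total: 28 + 275 = 303

303


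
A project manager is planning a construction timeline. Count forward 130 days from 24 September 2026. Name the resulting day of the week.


Start: 2026-09-24 (Thursday)
Step 1 - find target date: add 130 days
  2026-09-24 + 130 days = 2027-02-01
Step 2 - day of week:
  130 mod 7 = 4
  Thursday + 4 days -> Monday
Result: Monday (2027-02-01)

Monday


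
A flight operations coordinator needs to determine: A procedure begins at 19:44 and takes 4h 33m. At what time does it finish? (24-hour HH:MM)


Start time: 19:44
Adding: 4 hours 33 minutes
Minutes: 44 + 33 = 77
Minute overflow: 77 >= 60, so carry 1 hour, minutes = 17
Hours: 19 + 4 + 1 = 24
Hour wraparound: 24 mod 24 = 0
Result: 00:17

00:17


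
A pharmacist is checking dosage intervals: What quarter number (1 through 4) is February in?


Month: February (month 2)
Q1: January-March (months 1-3)
Q2: April-June (months 4-6)
Q3: July-September (months 7-9)
Q4: October-December (months 10-12)
Month 2 falls in Q1

1


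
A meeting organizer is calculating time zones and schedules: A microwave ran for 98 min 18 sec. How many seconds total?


Minutes: 98
Extra seconds: 18
Seconds per minute: 60
Minutes to seconds: 98 x 60 = 5880
Total: 5880 + 18 = 5898

5898


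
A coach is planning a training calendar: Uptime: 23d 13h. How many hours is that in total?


Days: 23
Extra hours: 13
Hours per day: 24
Days to hours: 23 x 24 = 552
Total: 552 + 13 = 565

565


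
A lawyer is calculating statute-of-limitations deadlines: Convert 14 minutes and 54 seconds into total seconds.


Minutes: 14
Seconds: 54
Convert minutes to seconds: 14 x 60 = 840
Add remaining seconds: 840 + 54 = 894

894


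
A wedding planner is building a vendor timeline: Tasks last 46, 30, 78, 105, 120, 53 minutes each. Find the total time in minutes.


Durations: 46, 30, 78, 105, 120, 53
Running sum: 46
+ 30 = 76
+ 78 = 154
+ 105 = 259
+ 120 = 379
+ 53 = 432
Total duration: 432 minutes
That is 7 hours and 12 minutes

432
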